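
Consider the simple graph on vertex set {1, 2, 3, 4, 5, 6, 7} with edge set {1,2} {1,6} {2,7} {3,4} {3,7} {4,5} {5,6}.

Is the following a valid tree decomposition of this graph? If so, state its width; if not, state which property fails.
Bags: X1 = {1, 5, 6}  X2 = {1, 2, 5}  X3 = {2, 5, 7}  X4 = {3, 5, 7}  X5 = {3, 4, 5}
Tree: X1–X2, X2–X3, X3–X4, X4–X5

Yes; width 2.

Checking the three conditions: (i) the bags cover all of {1, 2, 3, 4, 5, 6, 7}; (ii) for each edge, some bag contains both endpoints; (iii) the bags containing any fixed vertex form a subtree. All hold, so the decomposition is valid with width 3 − 1 = 2.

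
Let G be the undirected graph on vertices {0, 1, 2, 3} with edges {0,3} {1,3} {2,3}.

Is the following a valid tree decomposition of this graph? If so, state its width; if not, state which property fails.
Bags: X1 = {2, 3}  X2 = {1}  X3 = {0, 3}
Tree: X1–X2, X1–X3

No — edge (3,1) lies in no bag.

A tree decomposition must satisfy three properties: every vertex lies in some bag; for every edge, both endpoints lie together in some bag; and for every vertex, the bags containing it form a connected subtree. Here edge (3,1) lies in no bag, so the decomposition is invalid.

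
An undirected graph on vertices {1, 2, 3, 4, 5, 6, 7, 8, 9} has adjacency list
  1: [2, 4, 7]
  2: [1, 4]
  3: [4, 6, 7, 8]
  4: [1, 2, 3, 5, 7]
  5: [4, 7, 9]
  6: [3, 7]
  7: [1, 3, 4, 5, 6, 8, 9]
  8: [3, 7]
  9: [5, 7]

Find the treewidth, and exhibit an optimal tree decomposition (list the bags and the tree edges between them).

The largest bag has 3 vertices, giving width 2; this decomposition certifies tw(G) ≤ 2. On the other hand G contains the 3-clique {1, 2, 4}. A clique must lie in a single bag of any decomposition, so no decomposition can have width below 2. The upper and lower bounds meet at 2, so that is the treewidth.

Treewidth 2.
Bags: B1 = {3, 4, 7}  B2 = {4, 5, 7}  B3 = {3, 6, 7}  B4 = {3, 7, 8}  B5 = {1, 4, 7}  B6 = {1, 2, 4}  B7 = {5, 7, 9}
Tree: B1–B2, B1–B3, B3–B4, B2–B5, B5–B6, B2–B7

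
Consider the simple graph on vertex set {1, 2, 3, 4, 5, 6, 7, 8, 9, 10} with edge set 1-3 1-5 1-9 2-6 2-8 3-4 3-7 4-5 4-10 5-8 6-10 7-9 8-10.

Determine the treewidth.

A width-2 tree decomposition is:
Bags: B1 = {2, 6, 8}  B2 = {6, 8, 10}  B3 = {5, 8, 10}  B4 = {4, 5, 10}  B5 = {1, 4, 5}  B6 = {1, 3, 4}  B7 = {1, 3, 9}  B8 = {3, 7, 9}
Tree: B1–B2, B2–B3, B3–B4, B4–B5, B5–B6, B6–B7, B7–B8
The largest bag has 3 vertices, giving width 2; this decomposition certifies tw(G) ≤ 2. Since 2–6–10–8–2 is a cycle in G, G is not acyclic. Forests are exactly the graphs of treewidth ≤ 1, so tw(G) ≥ 2. Hence tw(G) = 2 exactly.

2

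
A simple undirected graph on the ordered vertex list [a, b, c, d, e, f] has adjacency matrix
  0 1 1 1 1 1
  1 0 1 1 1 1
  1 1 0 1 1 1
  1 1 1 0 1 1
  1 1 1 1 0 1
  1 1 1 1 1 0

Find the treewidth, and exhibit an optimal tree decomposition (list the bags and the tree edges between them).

Treewidth 5.
One such decomposition:
Bags: B1 = {a, b, c, d, e, f}
Tree: (single bag)

A single bag containing all 6 vertices is trivially a valid decomposition of width 5. On the other hand G contains the 6-clique {a, b, c, d, e, f}. A clique must lie in a single bag of any decomposition, so no decomposition can have width below 5. The upper and lower bounds meet at 5, so that is the treewidth.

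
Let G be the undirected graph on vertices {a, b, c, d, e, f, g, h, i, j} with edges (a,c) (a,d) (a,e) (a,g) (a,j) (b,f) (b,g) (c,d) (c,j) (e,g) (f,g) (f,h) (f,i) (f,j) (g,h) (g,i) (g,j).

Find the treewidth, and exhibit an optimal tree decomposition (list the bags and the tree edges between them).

Treewidth 2.
Bags: B1 = {f, g, j}  B2 = {f, g, i}  B3 = {a, g, j}  B4 = {b, f, g}  B5 = {f, g, h}  B6 = {a, e, g}  B7 = {a, c, j}  B8 = {a, c, d}
Tree: B1–B2, B1–B3, B1–B4, B2–B5, B3–B6, B3–B7, B7–B8

The largest bag has 3 vertices, giving width 2; this decomposition certifies tw(G) ≤ 2. On the other hand G contains the 3-clique {a, c, d}. A clique must lie in a single bag of any decomposition, so no decomposition can have width below 2. Therefore the treewidth is 2.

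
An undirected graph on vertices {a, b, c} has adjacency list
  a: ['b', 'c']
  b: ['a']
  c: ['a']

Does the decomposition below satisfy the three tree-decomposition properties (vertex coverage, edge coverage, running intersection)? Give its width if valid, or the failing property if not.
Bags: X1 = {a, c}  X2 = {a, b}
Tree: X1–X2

Yes; width 1.

Vertex coverage: the bags together contain {a, b, c}, the full vertex set. Edge coverage: each edge of G has both endpoints in at least one bag. Running intersection: for every vertex, the bags containing it form a connected subtree. All three properties hold, so this is a valid tree decomposition of width max|bag| − 1 = 1, and hence tw(G) ≤ 1.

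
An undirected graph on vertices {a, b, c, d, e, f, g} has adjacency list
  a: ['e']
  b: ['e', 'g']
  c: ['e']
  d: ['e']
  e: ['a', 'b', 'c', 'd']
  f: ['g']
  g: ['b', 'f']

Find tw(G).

1

A width-1 tree decomposition is:
Bags: B1 = {b, e}  B2 = {d, e}  B3 = {c, e}  B4 = {b, g}  B5 = {a, e}  B6 = {f, g}
Tree: B1–B2, B1–B3, B1–B4, B3–B5, B4–B6
Each bag holds 2 vertices, so the decomposition has width 1, which upper-bounds the treewidth. Any graph with an edge has treewidth ≥ 1, and G has the edge e–b. The upper and lower bounds meet at 1, so that is the treewidth.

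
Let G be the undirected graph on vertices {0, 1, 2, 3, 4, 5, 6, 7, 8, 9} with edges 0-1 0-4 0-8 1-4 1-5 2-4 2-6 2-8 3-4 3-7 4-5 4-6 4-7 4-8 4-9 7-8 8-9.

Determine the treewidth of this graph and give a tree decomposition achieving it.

Each bag holds 3 vertices, so the decomposition has width 2, which upper-bounds the treewidth. For the lower bound, the 3 vertices {0, 1, 4} are pairwise adjacent, and any tree decomposition puts a clique entirely inside one bag — forcing width ≥ 2. Combining the bounds, tw(G) = 2.

Treewidth 2.
Bags: B1 = {4, 8, 9}  B2 = {0, 4, 8}  B3 = {0, 1, 4}  B4 = {1, 4, 5}  B5 = {4, 7, 8}  B6 = {3, 4, 7}  B7 = {2, 4, 8}  B8 = {2, 4, 6}
Tree: B1–B2, B2–B3, B3–B4, B1–B5, B5–B6, B2–B7, B7–B8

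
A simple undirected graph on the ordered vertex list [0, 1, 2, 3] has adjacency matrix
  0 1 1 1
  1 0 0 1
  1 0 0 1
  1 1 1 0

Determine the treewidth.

A width-2 tree decomposition is:
Bags: B1 = {0, 2, 3}  B2 = {0, 1, 3}
Tree: B1–B2
Every bag has size at most 3, so the width is 3 − 1 = 2 and tw(G) ≤ 2. On the other hand G contains the 3-clique {0, 1, 3}. A clique must lie in a single bag of any decomposition, so no decomposition can have width below 2. Combining the bounds, tw(G) = 2.

2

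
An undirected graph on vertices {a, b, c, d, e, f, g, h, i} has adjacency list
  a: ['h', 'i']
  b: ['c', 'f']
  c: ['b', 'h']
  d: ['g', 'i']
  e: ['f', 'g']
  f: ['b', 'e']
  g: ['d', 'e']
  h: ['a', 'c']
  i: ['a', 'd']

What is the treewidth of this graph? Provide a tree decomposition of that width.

Treewidth 2.
One optimal decomposition is:
Bags: B1 = {d, g, i}  B2 = {e, g, i}  B3 = {e, f, i}  B4 = {b, f, i}  B5 = {b, c, i}  B6 = {c, h, i}  B7 = {a, h, i}
Tree: B1–B2, B2–B3, B3–B4, B4–B5, B5–B6, B6–B7

Every bag has size at most 3, so the width is 3 − 1 = 2 and tw(G) ≤ 2. The edges i–d–g–e–f–b–c–h–a–i form a cycle, so G is not a tree and its treewidth is at least 2. Hence tw(G) = 2 exactly.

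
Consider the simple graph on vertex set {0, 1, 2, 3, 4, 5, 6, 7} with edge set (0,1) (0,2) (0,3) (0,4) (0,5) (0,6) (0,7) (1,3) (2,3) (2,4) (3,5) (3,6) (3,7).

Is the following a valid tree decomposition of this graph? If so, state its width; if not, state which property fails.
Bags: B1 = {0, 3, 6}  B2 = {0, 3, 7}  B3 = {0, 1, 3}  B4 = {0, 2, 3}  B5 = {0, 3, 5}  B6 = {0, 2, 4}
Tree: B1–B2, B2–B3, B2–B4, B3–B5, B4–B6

Checking the three conditions: (i) the bags cover all of {0, 1, 2, 3, 4, 5, 6, 7}; (ii) for each edge, some bag contains both endpoints; (iii) the bags containing any fixed vertex form a subtree. All hold, so the decomposition is valid with width 3 − 1 = 2.

Yes; width 2.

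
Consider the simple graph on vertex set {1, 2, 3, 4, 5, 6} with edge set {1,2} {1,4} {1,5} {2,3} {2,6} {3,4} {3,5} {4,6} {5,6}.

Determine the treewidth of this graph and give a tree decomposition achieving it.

Each bag holds 4 vertices, so the decomposition has width 3, which upper-bounds the treewidth. For the lower bound: the 4 vertex sets {1,5}, {3,4}, {2}, {6} are disjoint, each induces a connected subgraph, and every pair is joined by at least one edge of G. Contracting each set to a single vertex therefore yields K_{4} as a minor, and since treewidth is minor-monotone, tw(G) ≥ tw(K_{4}) = 3. Hence tw(G) = 3 exactly.

Treewidth 3.
One such decomposition:
Bags: B1 = {1, 2, 4, 5}  B2 = {2, 3, 4, 5}  B3 = {2, 4, 5, 6}
Tree: B1–B2, B2–B3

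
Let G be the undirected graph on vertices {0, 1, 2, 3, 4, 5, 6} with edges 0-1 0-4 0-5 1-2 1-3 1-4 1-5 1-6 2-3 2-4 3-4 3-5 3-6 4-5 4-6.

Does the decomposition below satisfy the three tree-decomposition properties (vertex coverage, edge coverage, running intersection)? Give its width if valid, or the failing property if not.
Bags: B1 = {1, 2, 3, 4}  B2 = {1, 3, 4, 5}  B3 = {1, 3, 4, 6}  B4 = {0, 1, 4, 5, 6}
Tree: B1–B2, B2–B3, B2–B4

A tree decomposition must satisfy three properties: every vertex lies in some bag; for every edge, both endpoints lie together in some bag; and for every vertex, the bags containing it form a connected subtree. Here bags containing vertex 6 are not connected in the tree, so the decomposition is invalid.

No — bags containing vertex 6 are not connected in the tree.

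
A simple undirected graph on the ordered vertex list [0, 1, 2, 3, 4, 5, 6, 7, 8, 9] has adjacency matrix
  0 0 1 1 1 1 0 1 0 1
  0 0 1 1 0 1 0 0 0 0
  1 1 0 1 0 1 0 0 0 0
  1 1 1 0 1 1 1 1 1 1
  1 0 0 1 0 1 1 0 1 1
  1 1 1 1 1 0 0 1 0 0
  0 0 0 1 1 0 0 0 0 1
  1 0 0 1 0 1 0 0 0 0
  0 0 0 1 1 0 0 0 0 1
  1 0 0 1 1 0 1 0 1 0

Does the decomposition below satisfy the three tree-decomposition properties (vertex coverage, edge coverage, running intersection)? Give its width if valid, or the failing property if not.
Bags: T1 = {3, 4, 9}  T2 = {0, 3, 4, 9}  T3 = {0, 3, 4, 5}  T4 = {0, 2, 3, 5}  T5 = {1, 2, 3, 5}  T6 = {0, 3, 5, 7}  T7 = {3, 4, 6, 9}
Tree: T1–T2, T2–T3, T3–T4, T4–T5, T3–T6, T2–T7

No — vertex 8 appears in no bag.

A tree decomposition must satisfy three properties: every vertex lies in some bag; for every edge, both endpoints lie together in some bag; and for every vertex, the bags containing it form a connected subtree. Here vertex 8 appears in no bag, so the decomposition is invalid.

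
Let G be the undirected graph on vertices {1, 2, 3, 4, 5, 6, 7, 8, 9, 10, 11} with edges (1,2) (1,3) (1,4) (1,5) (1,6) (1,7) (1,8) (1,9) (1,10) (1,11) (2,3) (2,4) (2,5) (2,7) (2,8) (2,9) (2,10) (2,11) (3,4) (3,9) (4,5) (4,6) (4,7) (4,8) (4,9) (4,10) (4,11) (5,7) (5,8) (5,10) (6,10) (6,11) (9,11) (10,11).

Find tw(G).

4

A width-4 tree decomposition is:
Bags: B1 = {1, 2, 4, 5, 10}  B2 = {1, 2, 4, 10, 11}  B3 = {1, 4, 6, 10, 11}  B4 = {1, 2, 4, 5, 7}  B5 = {1, 2, 4, 9, 11}  B6 = {1, 2, 3, 4, 9}  B7 = {1, 2, 4, 5, 8}
Tree: B1–B2, B2–B3, B1–B4, B2–B5, B5–B6, B1–B7
The largest bag has 5 vertices, giving width 4; this decomposition certifies tw(G) ≤ 4. On the other hand G contains the 5-clique {1, 2, 4, 9, 11}. A clique must lie in a single bag of any decomposition, so no decomposition can have width below 4. Therefore the treewidth is 4.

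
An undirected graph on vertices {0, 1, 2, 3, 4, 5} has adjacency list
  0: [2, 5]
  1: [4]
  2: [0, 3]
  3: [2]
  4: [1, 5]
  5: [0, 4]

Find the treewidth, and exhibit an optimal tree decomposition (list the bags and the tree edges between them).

Treewidth 1.
One optimal decomposition is:
Bags: B1 = {1, 4}  B2 = {4, 5}  B3 = {0, 5}  B4 = {0, 2}  B5 = {2, 3}
Tree: B1–B2, B2–B3, B3–B4, B4–B5

Every bag has size at most 2, so the width is 2 − 1 = 1 and tw(G) ≤ 1. Since G has at least one edge (e.g. 1–4), it is not an edgeless graph, so tw(G) ≥ 1. Combining the bounds, tw(G) = 1.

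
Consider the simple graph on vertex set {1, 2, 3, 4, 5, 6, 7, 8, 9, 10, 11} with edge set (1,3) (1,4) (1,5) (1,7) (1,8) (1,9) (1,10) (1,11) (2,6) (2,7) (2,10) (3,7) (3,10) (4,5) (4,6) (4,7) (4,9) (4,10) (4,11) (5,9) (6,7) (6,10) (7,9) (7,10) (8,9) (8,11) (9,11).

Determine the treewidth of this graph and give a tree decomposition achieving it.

The largest bag has 4 vertices, giving width 3; this decomposition certifies tw(G) ≤ 3. On the other hand G contains the 4-clique {1, 8, 9, 11}. A clique must lie in a single bag of any decomposition, so no decomposition can have width below 3. Combining the bounds, tw(G) = 3.

Treewidth 3.
Bags: B1 = {1, 4, 7, 9}  B2 = {1, 4, 9, 11}  B3 = {1, 4, 7, 10}  B4 = {1, 4, 5, 9}  B5 = {4, 6, 7, 10}  B6 = {1, 8, 9, 11}  B7 = {2, 6, 7, 10}  B8 = {1, 3, 7, 10}
Tree: B1–B2, B1–B3, B1–B4, B3–B5, B2–B6, B5–B7, B3–B8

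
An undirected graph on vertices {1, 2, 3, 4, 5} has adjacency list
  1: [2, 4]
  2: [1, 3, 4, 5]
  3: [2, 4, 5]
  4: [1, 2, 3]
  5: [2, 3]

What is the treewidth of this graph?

A width-2 tree decomposition is:
Bags: B1 = {2, 3, 4}  B2 = {1, 2, 4}  B3 = {2, 3, 5}
Tree: B1–B2, B1–B3
Every bag has size at most 3, so the width is 3 − 1 = 2 and tw(G) ≤ 2. For the lower bound, the 3 vertices {1, 2, 4} are pairwise adjacent, and any tree decomposition puts a clique entirely inside one bag — forcing width ≥ 2. Therefore the treewidth is 2.

2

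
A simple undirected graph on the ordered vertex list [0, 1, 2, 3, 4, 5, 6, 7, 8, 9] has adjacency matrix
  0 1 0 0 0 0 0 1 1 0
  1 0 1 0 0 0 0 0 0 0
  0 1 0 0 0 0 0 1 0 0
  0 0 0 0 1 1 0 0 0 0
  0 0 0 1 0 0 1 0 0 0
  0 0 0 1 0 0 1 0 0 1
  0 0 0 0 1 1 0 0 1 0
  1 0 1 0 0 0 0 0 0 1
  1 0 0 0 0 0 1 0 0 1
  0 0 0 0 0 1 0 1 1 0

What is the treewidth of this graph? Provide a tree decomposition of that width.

Treewidth 2.
One optimal decomposition is:
Bags: B1 = {3, 4, 5}  B2 = {4, 5, 6}  B3 = {5, 6, 9}  B4 = {6, 8, 9}  B5 = {7, 8, 9}  B6 = {0, 7, 8}  B7 = {0, 2, 7}  B8 = {0, 1, 2}
Tree: B1–B2, B2–B3, B3–B4, B4–B5, B5–B6, B6–B7, B7–B8

The largest bag has 3 vertices, giving width 2; this decomposition certifies tw(G) ≤ 2. The edges 3–4–6–5–3 form a cycle, so G is not a tree and its treewidth is at least 2. The upper and lower bounds meet at 2, so that is the treewidth.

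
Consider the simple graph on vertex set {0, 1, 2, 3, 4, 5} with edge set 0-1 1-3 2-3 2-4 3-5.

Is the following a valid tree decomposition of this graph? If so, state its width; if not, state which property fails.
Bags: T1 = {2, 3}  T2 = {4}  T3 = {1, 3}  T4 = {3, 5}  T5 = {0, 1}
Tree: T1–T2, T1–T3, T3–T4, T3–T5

A tree decomposition must satisfy three properties: every vertex lies in some bag; for every edge, both endpoints lie together in some bag; and for every vertex, the bags containing it form a connected subtree. Here edge (2,4) lies in no bag, so the decomposition is invalid.

No — edge (2,4) lies in no bag.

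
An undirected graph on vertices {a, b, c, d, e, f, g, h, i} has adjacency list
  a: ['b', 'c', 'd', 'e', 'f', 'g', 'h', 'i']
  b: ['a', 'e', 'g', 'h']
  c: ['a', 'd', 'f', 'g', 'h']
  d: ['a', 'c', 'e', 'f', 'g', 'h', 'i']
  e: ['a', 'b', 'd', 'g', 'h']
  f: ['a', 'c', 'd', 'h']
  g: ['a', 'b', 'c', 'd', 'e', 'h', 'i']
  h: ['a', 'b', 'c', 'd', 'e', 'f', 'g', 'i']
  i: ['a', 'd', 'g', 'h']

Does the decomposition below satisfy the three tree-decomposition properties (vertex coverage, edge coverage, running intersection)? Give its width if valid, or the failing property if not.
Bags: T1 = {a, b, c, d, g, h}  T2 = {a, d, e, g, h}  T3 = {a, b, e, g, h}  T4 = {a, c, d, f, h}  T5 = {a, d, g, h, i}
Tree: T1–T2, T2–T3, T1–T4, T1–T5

No — bags containing vertex b are not connected in the tree.

A tree decomposition must satisfy three properties: every vertex lies in some bag; for every edge, both endpoints lie together in some bag; and for every vertex, the bags containing it form a connected subtree. Here bags containing vertex b are not connected in the tree, so the decomposition is invalid.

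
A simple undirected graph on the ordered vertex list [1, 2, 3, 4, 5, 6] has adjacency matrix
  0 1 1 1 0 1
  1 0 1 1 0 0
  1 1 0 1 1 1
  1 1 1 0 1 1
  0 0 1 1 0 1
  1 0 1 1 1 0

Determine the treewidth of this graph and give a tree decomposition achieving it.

Treewidth 3.
Bags: B1 = {1, 2, 3, 4}  B2 = {1, 3, 4, 6}  B3 = {3, 4, 5, 6}
Tree: B1–B2, B2–B3

Each bag holds 4 vertices, so the decomposition has width 3, which upper-bounds the treewidth. On the other hand G contains the 4-clique {1, 2, 3, 4}. A clique must lie in a single bag of any decomposition, so no decomposition can have width below 3. Hence tw(G) = 3 exactly.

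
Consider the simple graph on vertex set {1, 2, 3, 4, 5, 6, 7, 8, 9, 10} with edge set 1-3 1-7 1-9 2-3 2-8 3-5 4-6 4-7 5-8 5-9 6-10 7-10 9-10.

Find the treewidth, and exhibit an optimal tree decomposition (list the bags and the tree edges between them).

The largest bag has 3 vertices, giving width 2; this decomposition certifies tw(G) ≤ 2. The edges 4–6–10–7–4 form a cycle, so G is not a tree and its treewidth is at least 2. The upper and lower bounds meet at 2, so that is the treewidth.

Treewidth 2.
One such decomposition:
Bags: B1 = {4, 6, 7}  B2 = {6, 7, 10}  B3 = {1, 7, 10}  B4 = {1, 9, 10}  B5 = {1, 3, 9}  B6 = {3, 5, 9}  B7 = {2, 3, 5}  B8 = {2, 5, 8}
Tree: B1–B2, B2–B3, B3–B4, B4–B5, B5–B6, B6–B7, B7–B8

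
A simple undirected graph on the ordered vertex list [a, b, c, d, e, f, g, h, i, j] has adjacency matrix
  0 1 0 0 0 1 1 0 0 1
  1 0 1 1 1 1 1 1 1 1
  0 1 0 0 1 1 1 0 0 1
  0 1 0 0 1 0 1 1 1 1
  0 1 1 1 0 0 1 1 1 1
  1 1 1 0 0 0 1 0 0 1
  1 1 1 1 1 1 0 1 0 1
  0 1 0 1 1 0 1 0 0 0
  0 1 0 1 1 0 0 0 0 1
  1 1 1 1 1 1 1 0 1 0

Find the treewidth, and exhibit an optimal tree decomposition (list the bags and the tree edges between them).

The largest bag has 5 vertices, giving width 4; this decomposition certifies tw(G) ≤ 4. For the lower bound, the 5 vertices {b, d, e, g, j} are pairwise adjacent, and any tree decomposition puts a clique entirely inside one bag — forcing width ≥ 4. The upper and lower bounds meet at 4, so that is the treewidth.

Treewidth 4.
One such decomposition:
Bags: B1 = {b, d, e, g, h}  B2 = {b, d, e, g, j}  B3 = {b, c, e, g, j}  B4 = {b, d, e, i, j}  B5 = {b, c, f, g, j}  B6 = {a, b, f, g, j}
Tree: B1–B2, B2–B3, B2–B4, B3–B5, B5–B6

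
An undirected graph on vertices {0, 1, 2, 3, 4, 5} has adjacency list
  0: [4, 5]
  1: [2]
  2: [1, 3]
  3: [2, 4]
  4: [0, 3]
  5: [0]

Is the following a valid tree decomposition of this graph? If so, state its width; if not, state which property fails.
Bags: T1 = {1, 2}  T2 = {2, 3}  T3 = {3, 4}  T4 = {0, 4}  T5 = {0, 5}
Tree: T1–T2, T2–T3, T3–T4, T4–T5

Vertex coverage: the bags together contain {0, 1, 2, 3, 4, 5}, the full vertex set. Edge coverage: each edge of G has both endpoints in at least one bag. Running intersection: for every vertex, the bags containing it form a connected subtree. All three properties hold, so this is a valid tree decomposition of width max|bag| − 1 = 1, and hence tw(G) ≤ 1.

Yes; width 1.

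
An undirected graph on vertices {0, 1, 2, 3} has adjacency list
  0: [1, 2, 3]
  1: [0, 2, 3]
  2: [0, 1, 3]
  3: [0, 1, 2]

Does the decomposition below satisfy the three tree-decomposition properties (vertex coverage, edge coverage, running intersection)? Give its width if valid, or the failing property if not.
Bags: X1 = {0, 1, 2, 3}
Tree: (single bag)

Yes; width 3.

Every vertex of G appears in some bag (union = {0, 1, 2, 3}); every edge is covered by a bag; and for each vertex v the set of bags containing v is connected in the bag tree. The decomposition is therefore valid. The largest bag has 4 vertices, so the width is 3.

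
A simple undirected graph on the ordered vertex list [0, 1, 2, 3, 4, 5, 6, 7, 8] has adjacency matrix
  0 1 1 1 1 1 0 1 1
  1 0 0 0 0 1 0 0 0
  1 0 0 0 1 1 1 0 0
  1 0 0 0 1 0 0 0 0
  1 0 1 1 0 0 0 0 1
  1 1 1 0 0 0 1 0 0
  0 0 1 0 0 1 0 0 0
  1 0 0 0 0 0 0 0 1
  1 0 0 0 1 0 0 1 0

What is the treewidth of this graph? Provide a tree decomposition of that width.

Treewidth 2.
One optimal decomposition is:
Bags: B1 = {0, 4, 8}  B2 = {0, 2, 4}  B3 = {0, 2, 5}  B4 = {0, 7, 8}  B5 = {0, 1, 5}  B6 = {0, 3, 4}  B7 = {2, 5, 6}
Tree: B1–B2, B2–B3, B1–B4, B3–B5, B1–B6, B3–B7

The largest bag has 3 vertices, giving width 2; this decomposition certifies tw(G) ≤ 2. For the lower bound, the 3 vertices {0, 1, 5} are pairwise adjacent, and any tree decomposition puts a clique entirely inside one bag — forcing width ≥ 2. The upper and lower bounds meet at 2, so that is the treewidth.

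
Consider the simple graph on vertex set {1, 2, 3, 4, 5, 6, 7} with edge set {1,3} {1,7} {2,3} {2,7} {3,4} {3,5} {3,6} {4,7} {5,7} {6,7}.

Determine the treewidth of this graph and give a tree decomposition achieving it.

Every bag has size at most 3, so the width is 3 − 1 = 2 and tw(G) ≤ 2. For the lower bound, G contains the cycle 7–6–3–4–7, so G is not a forest; only forests have treewidth ≤ 1, hence tw(G) ≥ 2. Combining the bounds, tw(G) = 2.

Treewidth 2.
One such decomposition:
Bags: B1 = {3, 6, 7}  B2 = {3, 4, 7}  B3 = {1, 3, 7}  B4 = {2, 3, 7}  B5 = {3, 5, 7}
Tree: B1–B2, B2–B3, B3–B4, B4–B5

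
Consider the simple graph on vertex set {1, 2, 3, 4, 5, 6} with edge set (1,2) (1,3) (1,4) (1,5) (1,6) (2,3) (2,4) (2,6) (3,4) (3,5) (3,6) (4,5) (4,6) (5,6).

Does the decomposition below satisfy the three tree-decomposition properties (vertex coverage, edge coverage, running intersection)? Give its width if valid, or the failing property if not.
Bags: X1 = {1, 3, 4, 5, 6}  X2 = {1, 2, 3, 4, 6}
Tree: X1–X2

Yes; width 4.

Checking the three conditions: (i) the bags cover all of {1, 2, 3, 4, 5, 6}; (ii) for each edge, some bag contains both endpoints; (iii) the bags containing any fixed vertex form a subtree. All hold, so the decomposition is valid with width 5 − 1 = 4.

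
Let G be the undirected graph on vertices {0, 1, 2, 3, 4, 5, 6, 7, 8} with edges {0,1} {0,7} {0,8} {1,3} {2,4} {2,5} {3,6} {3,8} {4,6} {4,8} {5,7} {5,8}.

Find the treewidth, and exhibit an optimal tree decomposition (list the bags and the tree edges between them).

Treewidth 3.
One such decomposition:
Bags: B1 = {2, 4, 5, 7}  B2 = {4, 5, 7, 8}  B3 = {0, 4, 7, 8}  B4 = {0, 4, 6, 8}  B5 = {0, 3, 6, 8}  B6 = {0, 1, 3, 6}
Tree: B1–B2, B2–B3, B3–B4, B4–B5, B5–B6

Every bag has size at most 4, so the width is 4 − 1 = 3 and tw(G) ≤ 3. For the lower bound: the 4 vertex sets {2,5,7}, {4}, {8}, {0,1,3,6} are disjoint, each induces a connected subgraph, and every pair is joined by at least one edge of G. Contracting each set to a single vertex therefore yields K_{4} as a minor, and since treewidth is minor-monotone, tw(G) ≥ tw(K_{4}) = 3. Combining the bounds, tw(G) = 3.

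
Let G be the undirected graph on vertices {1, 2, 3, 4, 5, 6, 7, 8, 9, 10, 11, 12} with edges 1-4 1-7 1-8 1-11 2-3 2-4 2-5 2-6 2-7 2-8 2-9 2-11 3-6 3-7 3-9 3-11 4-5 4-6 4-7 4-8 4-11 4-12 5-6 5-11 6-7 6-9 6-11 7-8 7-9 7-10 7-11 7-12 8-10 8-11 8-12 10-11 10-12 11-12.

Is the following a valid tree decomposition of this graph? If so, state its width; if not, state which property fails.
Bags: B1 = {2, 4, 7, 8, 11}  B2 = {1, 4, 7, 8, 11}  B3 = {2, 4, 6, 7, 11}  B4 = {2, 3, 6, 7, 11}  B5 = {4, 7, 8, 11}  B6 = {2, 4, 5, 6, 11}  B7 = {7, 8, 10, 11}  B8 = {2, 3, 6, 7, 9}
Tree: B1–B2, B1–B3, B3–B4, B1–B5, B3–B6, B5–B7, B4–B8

No — vertex 12 appears in no bag.

A tree decomposition must satisfy three properties: every vertex lies in some bag; for every edge, both endpoints lie together in some bag; and for every vertex, the bags containing it form a connected subtree. Here vertex 12 appears in no bag, so the decomposition is invalid.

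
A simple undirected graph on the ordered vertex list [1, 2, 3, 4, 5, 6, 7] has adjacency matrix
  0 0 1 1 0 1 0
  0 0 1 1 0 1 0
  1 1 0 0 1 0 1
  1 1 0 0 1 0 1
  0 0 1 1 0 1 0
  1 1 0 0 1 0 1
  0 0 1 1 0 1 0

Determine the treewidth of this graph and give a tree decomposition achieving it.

Treewidth 3.
Bags: B1 = {3, 4, 6, 7}  B2 = {1, 3, 4, 6}  B3 = {2, 3, 4, 6}  B4 = {3, 4, 5, 6}
Tree: B1–B2, B2–B3, B3–B4

Every bag has size at most 4, so the width is 4 − 1 = 3 and tw(G) ≤ 3. For the lower bound: the 4 vertex sets {4,7}, {1,3}, {6}, {2} are disjoint, each induces a connected subgraph, and every pair is joined by at least one edge of G. Contracting each set to a single vertex therefore yields K_{4} as a minor, and since treewidth is minor-monotone, tw(G) ≥ tw(K_{4}) = 3. Therefore the treewidth is 3.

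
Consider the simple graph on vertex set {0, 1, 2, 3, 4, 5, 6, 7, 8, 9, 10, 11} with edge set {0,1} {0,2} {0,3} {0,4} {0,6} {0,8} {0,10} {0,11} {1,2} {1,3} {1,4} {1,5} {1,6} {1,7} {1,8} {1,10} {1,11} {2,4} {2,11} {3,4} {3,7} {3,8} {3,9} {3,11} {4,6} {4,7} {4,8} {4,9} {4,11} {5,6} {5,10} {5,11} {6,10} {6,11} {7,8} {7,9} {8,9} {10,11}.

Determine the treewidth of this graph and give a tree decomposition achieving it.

Treewidth 4.
Bags: B1 = {0, 1, 2, 4, 11}  B2 = {0, 1, 4, 6, 11}  B3 = {0, 1, 3, 4, 11}  B4 = {0, 1, 3, 4, 8}  B5 = {1, 3, 4, 7, 8}  B6 = {0, 1, 6, 10, 11}  B7 = {1, 5, 6, 10, 11}  B8 = {3, 4, 7, 8, 9}
Tree: B1–B2, B2–B3, B3–B4, B4–B5, B2–B6, B6–B7, B5–B8

The largest bag has 5 vertices, giving width 4; this decomposition certifies tw(G) ≤ 4. For the lower bound, the 5 vertices {0, 1, 6, 10, 11} are pairwise adjacent, and any tree decomposition puts a clique entirely inside one bag — forcing width ≥ 4. The upper and lower bounds meet at 4, so that is the treewidth.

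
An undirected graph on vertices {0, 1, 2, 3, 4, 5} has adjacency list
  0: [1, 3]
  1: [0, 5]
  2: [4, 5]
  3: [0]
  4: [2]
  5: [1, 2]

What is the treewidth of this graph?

A width-1 tree decomposition is:
Bags: B1 = {0, 3}  B2 = {0, 1}  B3 = {1, 5}  B4 = {2, 5}  B5 = {2, 4}
Tree: B1–B2, B2–B3, B3–B4, B4–B5
The largest bag has 2 vertices, giving width 1; this decomposition certifies tw(G) ≤ 1. Since G has at least one edge (e.g. 3–0), it is not an edgeless graph, so tw(G) ≥ 1. Combining the bounds, tw(G) = 1.

1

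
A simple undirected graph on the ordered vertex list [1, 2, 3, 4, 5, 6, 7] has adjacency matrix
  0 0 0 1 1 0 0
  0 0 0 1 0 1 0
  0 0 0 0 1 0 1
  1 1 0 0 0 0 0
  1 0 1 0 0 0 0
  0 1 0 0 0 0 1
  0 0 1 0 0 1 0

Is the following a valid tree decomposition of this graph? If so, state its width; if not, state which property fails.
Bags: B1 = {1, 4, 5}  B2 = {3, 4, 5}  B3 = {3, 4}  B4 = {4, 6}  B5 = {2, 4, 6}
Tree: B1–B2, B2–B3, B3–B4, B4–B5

A tree decomposition must satisfy three properties: every vertex lies in some bag; for every edge, both endpoints lie together in some bag; and for every vertex, the bags containing it form a connected subtree. Here vertex 7 appears in no bag, so the decomposition is invalid.

No — vertex 7 appears in no bag.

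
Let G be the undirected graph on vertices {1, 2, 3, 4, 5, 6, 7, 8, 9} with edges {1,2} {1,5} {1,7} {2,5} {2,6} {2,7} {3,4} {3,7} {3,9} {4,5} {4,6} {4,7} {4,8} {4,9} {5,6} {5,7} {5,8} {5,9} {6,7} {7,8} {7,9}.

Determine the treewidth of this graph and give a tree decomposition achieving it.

Every bag has size at most 4, so the width is 4 − 1 = 3 and tw(G) ≤ 3. On the other hand G contains the 4-clique {3, 4, 7, 9}. A clique must lie in a single bag of any decomposition, so no decomposition can have width below 3. Hence tw(G) = 3 exactly.

Treewidth 3.
Bags: B1 = {4, 5, 7, 9}  B2 = {4, 5, 7, 8}  B3 = {3, 4, 7, 9}  B4 = {4, 5, 6, 7}  B5 = {2, 5, 6, 7}  B6 = {1, 2, 5, 7}
Tree: B1–B2, B1–B3, B2–B4, B4–B5, B5–B6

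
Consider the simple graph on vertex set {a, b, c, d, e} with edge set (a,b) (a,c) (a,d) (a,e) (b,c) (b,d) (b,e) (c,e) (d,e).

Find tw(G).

3

A width-3 tree decomposition is:
Bags: B1 = {a, b, d, e}  B2 = {a, b, c, e}
Tree: B1–B2
The largest bag has 4 vertices, giving width 3; this decomposition certifies tw(G) ≤ 3. On the other hand G contains the 4-clique {a, b, d, e}. A clique must lie in a single bag of any decomposition, so no decomposition can have width below 3. The upper and lower bounds meet at 3, so that is the treewidth.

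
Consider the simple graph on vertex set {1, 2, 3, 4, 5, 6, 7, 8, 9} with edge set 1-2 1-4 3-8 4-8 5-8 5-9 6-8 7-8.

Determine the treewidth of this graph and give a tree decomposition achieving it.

Each bag holds 2 vertices, so the decomposition has width 1, which upper-bounds the treewidth. Any graph with an edge has treewidth ≥ 1, and G has the edge 4–8. Therefore the treewidth is 1.

Treewidth 1.
Bags: B1 = {4, 8}  B2 = {3, 8}  B3 = {5, 8}  B4 = {7, 8}  B5 = {1, 4}  B6 = {1, 2}  B7 = {5, 9}  B8 = {6, 8}
Tree: B1–B2, B2–B3, B1–B4, B1–B5, B5–B6, B3–B7, B1–B8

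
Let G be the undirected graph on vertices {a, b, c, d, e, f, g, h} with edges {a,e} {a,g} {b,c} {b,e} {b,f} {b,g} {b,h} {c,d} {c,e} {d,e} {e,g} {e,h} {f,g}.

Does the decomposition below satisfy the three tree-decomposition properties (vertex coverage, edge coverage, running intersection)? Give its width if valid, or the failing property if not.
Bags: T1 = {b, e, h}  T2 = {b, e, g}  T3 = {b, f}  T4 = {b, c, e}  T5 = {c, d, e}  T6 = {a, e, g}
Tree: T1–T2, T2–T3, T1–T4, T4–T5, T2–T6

No — edge (g,f) lies in no bag.

A tree decomposition must satisfy three properties: every vertex lies in some bag; for every edge, both endpoints lie together in some bag; and for every vertex, the bags containing it form a connected subtree. Here edge (g,f) lies in no bag, so the decomposition is invalid.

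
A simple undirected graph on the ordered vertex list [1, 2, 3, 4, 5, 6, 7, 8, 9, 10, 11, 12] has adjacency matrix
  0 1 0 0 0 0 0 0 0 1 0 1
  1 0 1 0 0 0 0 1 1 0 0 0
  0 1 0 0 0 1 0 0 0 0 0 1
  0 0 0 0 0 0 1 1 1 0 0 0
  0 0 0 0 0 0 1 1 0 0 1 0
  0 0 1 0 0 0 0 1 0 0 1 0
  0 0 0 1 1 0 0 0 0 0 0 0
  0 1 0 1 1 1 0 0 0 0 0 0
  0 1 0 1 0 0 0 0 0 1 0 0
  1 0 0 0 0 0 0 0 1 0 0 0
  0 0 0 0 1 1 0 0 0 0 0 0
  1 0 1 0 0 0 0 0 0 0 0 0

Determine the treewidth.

3

A width-3 tree decomposition is:
Bags: B1 = {5, 6, 7, 11}  B2 = {5, 6, 7, 8}  B3 = {4, 6, 7, 8}  B4 = {3, 4, 6, 8}  B5 = {2, 3, 4, 8}  B6 = {2, 3, 4, 9}  B7 = {2, 3, 9, 12}  B8 = {1, 2, 9, 12}  B9 = {1, 9, 10, 12}
Tree: B1–B2, B2–B3, B3–B4, B4–B5, B5–B6, B6–B7, B7–B8, B8–B9
Each bag holds 4 vertices, so the decomposition has width 3, which upper-bounds the treewidth. For the lower bound: the 4 vertex sets {5,7,11}, {6}, {8}, {2,3,4,9} are disjoint, each induces a connected subgraph, and every pair is joined by at least one edge of G. Contracting each set to a single vertex therefore yields K_{4} as a minor, and since treewidth is minor-monotone, tw(G) ≥ tw(K_{4}) = 3. Hence tw(G) = 3 exactly.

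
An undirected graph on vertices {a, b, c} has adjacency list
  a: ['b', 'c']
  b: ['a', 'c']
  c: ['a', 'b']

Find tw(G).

A width-2 tree decomposition is:
Bags: B1 = {a, b, c}
Tree: (single bag)
A single bag containing all 3 vertices is trivially a valid decomposition of width 2. Conversely, {a, b, c} is a clique of size 3, and the vertices of any clique must share a bag in every tree decomposition; so some bag has ≥ 3 vertices and tw(G) ≥ 2. The upper and lower bounds meet at 2, so that is the treewidth.

2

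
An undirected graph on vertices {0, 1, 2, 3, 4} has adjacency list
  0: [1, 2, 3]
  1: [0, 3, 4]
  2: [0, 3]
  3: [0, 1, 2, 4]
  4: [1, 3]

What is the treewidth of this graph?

A width-2 tree decomposition is:
Bags: B1 = {0, 1, 3}  B2 = {0, 2, 3}  B3 = {1, 3, 4}
Tree: B1–B2, B1–B3
The largest bag has 3 vertices, giving width 2; this decomposition certifies tw(G) ≤ 2. On the other hand G contains the 3-clique {0, 1, 3}. A clique must lie in a single bag of any decomposition, so no decomposition can have width below 2. Therefore the treewidth is 2.

2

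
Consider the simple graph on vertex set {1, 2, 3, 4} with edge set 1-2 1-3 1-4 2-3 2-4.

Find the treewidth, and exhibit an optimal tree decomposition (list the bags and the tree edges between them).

Treewidth 2.
One such decomposition:
Bags: B1 = {1, 2, 3}  B2 = {1, 2, 4}
Tree: B1–B2

Each bag holds 3 vertices, so the decomposition has width 2, which upper-bounds the treewidth. For the lower bound, the 3 vertices {1, 2, 3} are pairwise adjacent, and any tree decomposition puts a clique entirely inside one bag — forcing width ≥ 2. Therefore the treewidth is 2.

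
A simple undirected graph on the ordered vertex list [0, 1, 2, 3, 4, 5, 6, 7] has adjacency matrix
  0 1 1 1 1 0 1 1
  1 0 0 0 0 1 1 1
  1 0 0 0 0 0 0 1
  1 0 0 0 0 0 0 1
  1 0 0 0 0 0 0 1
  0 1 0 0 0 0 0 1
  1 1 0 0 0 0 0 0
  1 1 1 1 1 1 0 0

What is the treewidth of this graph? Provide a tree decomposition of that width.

Every bag has size at most 3, so the width is 3 − 1 = 2 and tw(G) ≤ 2. For the lower bound, the 3 vertices {0, 1, 6} are pairwise adjacent, and any tree decomposition puts a clique entirely inside one bag — forcing width ≥ 2. Combining the bounds, tw(G) = 2.

Treewidth 2.
Bags: B1 = {0, 1, 6}  B2 = {0, 1, 7}  B3 = {0, 2, 7}  B4 = {0, 3, 7}  B5 = {0, 4, 7}  B6 = {1, 5, 7}
Tree: B1–B2, B2–B3, B2–B4, B2–B5, B2–B6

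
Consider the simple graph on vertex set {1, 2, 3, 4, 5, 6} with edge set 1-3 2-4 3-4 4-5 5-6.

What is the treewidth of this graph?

A width-1 tree decomposition is:
Bags: B1 = {3, 4}  B2 = {4, 5}  B3 = {2, 4}  B4 = {1, 3}  B5 = {5, 6}
Tree: B1–B2, B1–B3, B1–B4, B2–B5
Each bag holds 2 vertices, so the decomposition has width 1, which upper-bounds the treewidth. Any graph with an edge has treewidth ≥ 1, and G has the edge 4–3. Hence tw(G) = 1 exactly.

1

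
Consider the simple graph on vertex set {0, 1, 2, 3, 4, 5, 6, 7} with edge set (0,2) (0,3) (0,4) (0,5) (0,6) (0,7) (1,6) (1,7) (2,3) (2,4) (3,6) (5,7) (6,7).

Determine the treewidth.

2

A width-2 tree decomposition is:
Bags: B1 = {0, 6, 7}  B2 = {0, 3, 6}  B3 = {1, 6, 7}  B4 = {0, 5, 7}  B5 = {0, 2, 3}  B6 = {0, 2, 4}
Tree: B1–B2, B1–B3, B1–B4, B2–B5, B5–B6
The largest bag has 3 vertices, giving width 2; this decomposition certifies tw(G) ≤ 2. For the lower bound, the 3 vertices {0, 2, 3} are pairwise adjacent, and any tree decomposition puts a clique entirely inside one bag — forcing width ≥ 2. Therefore the treewidth is 2.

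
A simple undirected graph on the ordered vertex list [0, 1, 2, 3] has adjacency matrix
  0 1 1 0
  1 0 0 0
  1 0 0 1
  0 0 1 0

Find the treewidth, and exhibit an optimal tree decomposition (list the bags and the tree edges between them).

Treewidth 1.
Bags: B1 = {0, 1}  B2 = {0, 2}  B3 = {2, 3}
Tree: B1–B2, B2–B3

Each bag holds 2 vertices, so the decomposition has width 1, which upper-bounds the treewidth. G has an edge, so its treewidth is at least 1. Hence tw(G) = 1 exactly.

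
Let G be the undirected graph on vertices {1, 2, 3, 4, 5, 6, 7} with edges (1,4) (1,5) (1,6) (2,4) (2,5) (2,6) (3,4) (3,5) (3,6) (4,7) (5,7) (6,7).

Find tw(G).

3

A width-3 tree decomposition is:
Bags: B1 = {2, 4, 5, 6}  B2 = {3, 4, 5, 6}  B3 = {4, 5, 6, 7}  B4 = {1, 4, 5, 6}
Tree: B1–B2, B2–B3, B3–B4
Every bag has size at most 4, so the width is 4 − 1 = 3 and tw(G) ≤ 3. For the lower bound: the 4 vertex sets {2,5}, {3,6}, {4}, {7} are disjoint, each induces a connected subgraph, and every pair is joined by at least one edge of G. Contracting each set to a single vertex therefore yields K_{4} as a minor, and since treewidth is minor-monotone, tw(G) ≥ tw(K_{4}) = 3. Hence tw(G) = 3 exactly.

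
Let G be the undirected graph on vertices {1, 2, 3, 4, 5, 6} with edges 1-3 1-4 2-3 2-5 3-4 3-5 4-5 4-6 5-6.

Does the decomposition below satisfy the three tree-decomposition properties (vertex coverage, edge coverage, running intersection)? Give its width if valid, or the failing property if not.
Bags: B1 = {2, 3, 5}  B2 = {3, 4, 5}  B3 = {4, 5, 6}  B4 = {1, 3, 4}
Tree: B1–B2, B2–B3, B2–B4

Yes; width 2.

Vertex coverage: the bags together contain {1, 2, 3, 4, 5, 6}, the full vertex set. Edge coverage: each edge of G has both endpoints in at least one bag. Running intersection: for every vertex, the bags containing it form a connected subtree. All three properties hold, so this is a valid tree decomposition of width max|bag| − 1 = 2, and hence tw(G) ≤ 2.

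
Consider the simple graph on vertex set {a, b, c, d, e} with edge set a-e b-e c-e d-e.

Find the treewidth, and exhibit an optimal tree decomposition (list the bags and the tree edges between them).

Treewidth 1.
Bags: B1 = {a, e}  B2 = {b, e}  B3 = {d, e}  B4 = {c, e}
Tree: B1–B2, B2–B3, B3–B4

Every bag has size at most 2, so the width is 2 − 1 = 1 and tw(G) ≤ 1. Since G has at least one edge (e.g. a–e), it is not an edgeless graph, so tw(G) ≥ 1. Combining the bounds, tw(G) = 1.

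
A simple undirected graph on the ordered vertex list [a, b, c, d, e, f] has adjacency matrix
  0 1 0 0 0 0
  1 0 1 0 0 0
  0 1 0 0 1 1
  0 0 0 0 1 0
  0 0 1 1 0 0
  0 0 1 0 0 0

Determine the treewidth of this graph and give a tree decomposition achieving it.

Treewidth 1.
Bags: B1 = {c, e}  B2 = {b, c}  B3 = {a, b}  B4 = {d, e}  B5 = {c, f}
Tree: B1–B2, B2–B3, B1–B4, B1–B5

The largest bag has 2 vertices, giving width 1; this decomposition certifies tw(G) ≤ 1. G has an edge, so its treewidth is at least 1. Therefore the treewidth is 1.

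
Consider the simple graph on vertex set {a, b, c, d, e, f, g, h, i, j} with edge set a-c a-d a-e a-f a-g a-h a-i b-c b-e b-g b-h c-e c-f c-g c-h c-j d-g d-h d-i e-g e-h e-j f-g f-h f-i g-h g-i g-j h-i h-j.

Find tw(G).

4

A width-4 tree decomposition is:
Bags: B1 = {a, f, g, h, i}  B2 = {a, c, f, g, h}  B3 = {a, c, e, g, h}  B4 = {b, c, e, g, h}  B5 = {c, e, g, h, j}  B6 = {a, d, g, h, i}
Tree: B1–B2, B2–B3, B3–B4, B3–B5, B1–B6
Each bag holds 5 vertices, so the decomposition has width 4, which upper-bounds the treewidth. On the other hand G contains the 5-clique {a, d, g, h, i}. A clique must lie in a single bag of any decomposition, so no decomposition can have width below 4. Combining the bounds, tw(G) = 4.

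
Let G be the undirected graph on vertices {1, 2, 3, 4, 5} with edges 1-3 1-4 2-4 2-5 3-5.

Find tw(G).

A width-2 tree decomposition is:
Bags: B1 = {1, 3, 5}  B2 = {1, 2, 5}  B3 = {1, 2, 4}
Tree: B1–B2, B2–B3
Every bag has size at most 3, so the width is 3 − 1 = 2 and tw(G) ≤ 2. Since 1–3–5–2–4–1 is a cycle in G, G is not acyclic. Forests are exactly the graphs of treewidth ≤ 1, so tw(G) ≥ 2. Combining the bounds, tw(G) = 2.

2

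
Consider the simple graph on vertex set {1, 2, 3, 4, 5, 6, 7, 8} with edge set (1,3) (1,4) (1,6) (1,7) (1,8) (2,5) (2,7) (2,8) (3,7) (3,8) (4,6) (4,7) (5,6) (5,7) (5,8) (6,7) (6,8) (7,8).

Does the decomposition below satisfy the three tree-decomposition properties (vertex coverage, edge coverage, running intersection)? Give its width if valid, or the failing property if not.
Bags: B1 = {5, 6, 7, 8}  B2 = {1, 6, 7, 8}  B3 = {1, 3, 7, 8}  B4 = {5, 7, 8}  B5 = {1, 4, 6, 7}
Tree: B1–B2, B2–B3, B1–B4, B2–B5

A tree decomposition must satisfy three properties: every vertex lies in some bag; for every edge, both endpoints lie together in some bag; and for every vertex, the bags containing it form a connected subtree. Here vertex 2 appears in no bag, so the decomposition is invalid.

No — vertex 2 appears in no bag.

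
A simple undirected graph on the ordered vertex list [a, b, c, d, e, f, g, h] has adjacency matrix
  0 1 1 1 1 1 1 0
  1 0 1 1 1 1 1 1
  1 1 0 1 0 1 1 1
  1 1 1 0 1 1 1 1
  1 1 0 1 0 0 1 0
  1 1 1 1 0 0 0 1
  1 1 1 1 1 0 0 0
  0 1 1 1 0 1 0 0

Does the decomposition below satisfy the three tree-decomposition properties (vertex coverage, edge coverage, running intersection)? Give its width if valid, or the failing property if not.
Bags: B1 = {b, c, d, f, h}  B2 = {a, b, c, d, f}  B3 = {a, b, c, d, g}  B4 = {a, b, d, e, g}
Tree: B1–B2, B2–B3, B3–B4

Every vertex of G appears in some bag (union = {a, b, c, d, e, f, g, h}); every edge is covered by a bag; and for each vertex v the set of bags containing v is connected in the bag tree. The decomposition is therefore valid. The largest bag has 5 vertices, so the width is 4.

Yes; width 4.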